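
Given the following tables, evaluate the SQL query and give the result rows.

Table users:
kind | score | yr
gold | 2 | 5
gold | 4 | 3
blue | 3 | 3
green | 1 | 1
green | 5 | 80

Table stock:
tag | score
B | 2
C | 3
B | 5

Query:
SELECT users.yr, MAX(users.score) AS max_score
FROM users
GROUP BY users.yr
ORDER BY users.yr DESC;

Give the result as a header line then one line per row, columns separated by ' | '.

== RESULT ==
users.yr | max_score
80 | 5
5 | 2
3 | 4
1 | 1

Derivation:
After GROUP BY (4 rows):
users.yr | max_score
5 | 2
3 | 4
1 | 1
80 | 5
After ORDER BY (4 rows):
users.yr | max_score
80 | 5
5 | 2
3 | 4
1 | 1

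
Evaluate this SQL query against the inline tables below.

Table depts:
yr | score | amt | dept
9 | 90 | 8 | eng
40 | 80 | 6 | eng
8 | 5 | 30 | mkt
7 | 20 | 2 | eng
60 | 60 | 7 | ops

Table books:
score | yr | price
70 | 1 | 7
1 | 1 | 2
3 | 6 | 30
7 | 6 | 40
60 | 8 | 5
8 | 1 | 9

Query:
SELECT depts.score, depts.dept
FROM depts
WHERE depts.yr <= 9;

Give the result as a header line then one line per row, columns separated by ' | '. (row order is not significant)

After WHERE (3 rows):
depts.yr | depts.score | depts.amt | depts.dept
9 | 90 | 8 | eng
8 | 5 | 30 | mkt
7 | 20 | 2 | eng
After SELECT (3 rows):
depts.score | depts.dept
90 | eng
5 | mkt
20 | eng

== RESULT ==
depts.score | depts.dept
90 | eng
5 | mkt
20 | eng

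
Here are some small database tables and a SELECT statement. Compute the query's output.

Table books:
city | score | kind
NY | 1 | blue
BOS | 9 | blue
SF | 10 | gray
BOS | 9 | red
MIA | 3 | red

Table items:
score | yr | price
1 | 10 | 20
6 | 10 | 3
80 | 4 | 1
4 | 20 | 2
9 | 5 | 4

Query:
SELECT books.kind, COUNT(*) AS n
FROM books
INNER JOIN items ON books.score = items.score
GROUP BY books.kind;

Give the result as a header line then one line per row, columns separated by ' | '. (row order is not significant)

After JOIN items (3 rows):
books.city | books.score | books.kind | items.score | items.yr | items.price
NY | 1 | blue | 1 | 10 | 20
BOS | 9 | blue | 9 | 5 | 4
BOS | 9 | red | 9 | 5 | 4
After GROUP BY (2 rows):
books.kind | n
blue | 2
red | 1

== RESULT ==
books.kind | n
blue | 2
red | 1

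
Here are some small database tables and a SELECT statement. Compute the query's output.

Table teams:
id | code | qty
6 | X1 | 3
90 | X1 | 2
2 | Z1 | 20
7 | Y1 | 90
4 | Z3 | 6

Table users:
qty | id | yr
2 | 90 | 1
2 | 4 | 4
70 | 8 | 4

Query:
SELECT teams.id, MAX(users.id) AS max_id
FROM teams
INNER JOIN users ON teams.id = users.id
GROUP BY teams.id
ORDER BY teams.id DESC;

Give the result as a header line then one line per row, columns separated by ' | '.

After JOIN users (2 rows):
teams.id | teams.code | teams.qty | users.qty | users.id | users.yr
90 | X1 | 2 | 2 | 90 | 1
4 | Z3 | 6 | 2 | 4 | 4
After GROUP BY (2 rows):
teams.id | max_id
90 | 90
4 | 4
After ORDER BY (2 rows):
teams.id | max_id
90 | 90
4 | 4

== RESULT ==
teams.id | max_id
90 | 90
4 | 4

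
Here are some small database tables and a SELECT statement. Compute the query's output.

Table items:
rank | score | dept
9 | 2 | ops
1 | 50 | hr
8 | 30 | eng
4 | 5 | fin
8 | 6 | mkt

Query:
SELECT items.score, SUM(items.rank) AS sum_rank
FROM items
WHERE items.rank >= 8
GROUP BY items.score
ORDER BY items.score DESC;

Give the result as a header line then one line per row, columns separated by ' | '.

After WHERE (3 rows):
items.rank | items.score | items.dept
9 | 2 | ops
8 | 30 | eng
8 | 6 | mkt
After GROUP BY (3 rows):
items.score | sum_rank
2 | 9
30 | 8
6 | 8
After ORDER BY (3 rows):
items.score | sum_rank
30 | 8
6 | 8
2 | 9

== RESULT ==
items.score | sum_rank
30 | 8
6 | 8
2 | 9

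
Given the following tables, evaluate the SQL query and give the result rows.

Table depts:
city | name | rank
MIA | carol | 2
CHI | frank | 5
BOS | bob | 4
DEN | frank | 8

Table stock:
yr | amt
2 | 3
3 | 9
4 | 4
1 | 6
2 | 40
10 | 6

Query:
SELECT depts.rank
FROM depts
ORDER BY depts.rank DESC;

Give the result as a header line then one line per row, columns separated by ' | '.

After SELECT (4 rows):
depts.rank
2
5
4
8
After ORDER BY (4 rows):
depts.rank
8
5
4
2

== RESULT ==
depts.rank
8
5
4
2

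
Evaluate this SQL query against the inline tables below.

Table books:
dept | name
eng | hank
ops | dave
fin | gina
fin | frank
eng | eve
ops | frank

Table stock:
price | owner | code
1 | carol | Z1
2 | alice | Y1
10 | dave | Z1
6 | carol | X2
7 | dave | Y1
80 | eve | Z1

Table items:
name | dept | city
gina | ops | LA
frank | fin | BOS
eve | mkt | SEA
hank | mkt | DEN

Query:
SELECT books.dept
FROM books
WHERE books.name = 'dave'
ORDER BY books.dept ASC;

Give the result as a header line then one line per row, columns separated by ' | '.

After WHERE (1 rows):
books.dept | books.name
ops | dave
After SELECT (1 rows):
books.dept
ops
After ORDER BY (1 rows):
books.dept
ops

== RESULT ==
books.dept
ops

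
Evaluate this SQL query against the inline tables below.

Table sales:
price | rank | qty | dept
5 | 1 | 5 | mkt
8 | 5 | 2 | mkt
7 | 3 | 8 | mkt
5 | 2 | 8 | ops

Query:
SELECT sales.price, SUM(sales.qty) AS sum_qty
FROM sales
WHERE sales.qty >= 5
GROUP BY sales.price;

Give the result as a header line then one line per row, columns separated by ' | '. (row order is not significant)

After WHERE (3 rows):
sales.price | sales.rank | sales.qty | sales.dept
5 | 1 | 5 | mkt
7 | 3 | 8 | mkt
5 | 2 | 8 | ops
After GROUP BY (2 rows):
sales.price | sum_qty
5 | 13
7 | 8

== RESULT ==
sales.price | sum_qty
5 | 13
7 | 8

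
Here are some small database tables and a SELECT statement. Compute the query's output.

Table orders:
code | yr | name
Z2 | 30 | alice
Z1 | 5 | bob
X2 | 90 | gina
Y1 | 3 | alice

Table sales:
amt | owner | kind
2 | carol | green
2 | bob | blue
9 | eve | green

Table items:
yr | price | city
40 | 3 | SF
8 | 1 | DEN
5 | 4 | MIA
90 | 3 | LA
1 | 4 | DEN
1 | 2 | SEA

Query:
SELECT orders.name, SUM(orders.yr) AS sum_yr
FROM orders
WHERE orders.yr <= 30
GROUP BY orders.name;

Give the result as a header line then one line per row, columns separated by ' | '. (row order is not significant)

== RESULT ==
orders.name | sum_yr
alice | 33
bob | 5

Derivation:
After WHERE (3 rows):
orders.code | orders.yr | orders.name
Z2 | 30 | alice
Z1 | 5 | bob
Y1 | 3 | alice
After GROUP BY (2 rows):
orders.name | sum_yr
alice | 33
bob | 5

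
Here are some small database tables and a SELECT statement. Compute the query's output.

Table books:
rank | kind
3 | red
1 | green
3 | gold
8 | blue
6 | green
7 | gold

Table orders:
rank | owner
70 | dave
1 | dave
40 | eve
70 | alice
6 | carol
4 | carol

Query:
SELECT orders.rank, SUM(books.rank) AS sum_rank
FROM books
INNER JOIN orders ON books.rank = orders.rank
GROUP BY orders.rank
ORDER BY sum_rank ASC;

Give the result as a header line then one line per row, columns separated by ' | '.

After JOIN orders (2 rows):
books.rank | books.kind | orders.rank | orders.owner
1 | green | 1 | dave
6 | green | 6 | carol
After GROUP BY (2 rows):
orders.rank | sum_rank
1 | 1
6 | 6
After ORDER BY (2 rows):
orders.rank | sum_rank
1 | 1
6 | 6

== RESULT ==
orders.rank | sum_rank
1 | 1
6 | 6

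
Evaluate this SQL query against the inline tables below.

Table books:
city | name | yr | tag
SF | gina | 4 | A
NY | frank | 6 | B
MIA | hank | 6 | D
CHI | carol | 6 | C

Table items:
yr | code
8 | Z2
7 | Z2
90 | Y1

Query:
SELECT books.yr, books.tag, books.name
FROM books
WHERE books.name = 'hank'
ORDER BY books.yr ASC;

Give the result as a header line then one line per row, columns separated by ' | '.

== RESULT ==
books.yr | books.tag | books.name
6 | D | hank

Derivation:
After WHERE (1 rows):
books.city | books.name | books.yr | books.tag
MIA | hank | 6 | D
After SELECT (1 rows):
books.yr | books.tag | books.name
6 | D | hank
After ORDER BY (1 rows):
books.yr | books.tag | books.name
6 | D | hank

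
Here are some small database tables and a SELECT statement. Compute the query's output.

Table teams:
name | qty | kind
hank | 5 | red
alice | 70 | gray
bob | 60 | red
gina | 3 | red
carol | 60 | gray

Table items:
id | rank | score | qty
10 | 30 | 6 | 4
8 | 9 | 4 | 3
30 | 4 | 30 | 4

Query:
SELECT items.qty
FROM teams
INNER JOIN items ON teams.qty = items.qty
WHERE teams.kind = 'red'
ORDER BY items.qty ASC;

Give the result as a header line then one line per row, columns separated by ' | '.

After JOIN items (1 rows):
teams.name | teams.qty | teams.kind | items.id | items.rank | items.score | items.qty
gina | 3 | red | 8 | 9 | 4 | 3
After WHERE (1 rows):
teams.name | teams.qty | teams.kind | items.id | items.rank | items.score | items.qty
gina | 3 | red | 8 | 9 | 4 | 3
After SELECT (1 rows):
items.qty
3
After ORDER BY (1 rows):
items.qty
3

== RESULT ==
items.qty
3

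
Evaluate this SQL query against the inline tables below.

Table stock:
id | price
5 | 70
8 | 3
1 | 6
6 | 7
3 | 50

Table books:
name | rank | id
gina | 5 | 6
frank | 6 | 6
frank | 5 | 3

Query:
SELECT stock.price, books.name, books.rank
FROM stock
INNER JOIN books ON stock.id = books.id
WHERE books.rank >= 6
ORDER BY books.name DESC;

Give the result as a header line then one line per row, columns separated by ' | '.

After JOIN books (3 rows):
stock.id | stock.price | books.name | books.rank | books.id
6 | 7 | gina | 5 | 6
6 | 7 | frank | 6 | 6
3 | 50 | frank | 5 | 3
After WHERE (1 rows):
stock.id | stock.price | books.name | books.rank | books.id
6 | 7 | frank | 6 | 6
After SELECT (1 rows):
stock.price | books.name | books.rank
7 | frank | 6
After ORDER BY (1 rows):
stock.price | books.name | books.rank
7 | frank | 6

== RESULT ==
stock.price | books.name | books.rank
7 | frank | 6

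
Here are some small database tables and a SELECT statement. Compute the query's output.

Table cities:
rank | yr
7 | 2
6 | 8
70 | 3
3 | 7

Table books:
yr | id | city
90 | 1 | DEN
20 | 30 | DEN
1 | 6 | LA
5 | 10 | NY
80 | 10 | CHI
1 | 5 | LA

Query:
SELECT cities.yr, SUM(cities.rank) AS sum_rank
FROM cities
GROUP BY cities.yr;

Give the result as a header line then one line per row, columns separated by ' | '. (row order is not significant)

== RESULT ==
cities.yr | sum_rank
2 | 7
8 | 6
3 | 70
7 | 3

Derivation:
After GROUP BY (4 rows):
cities.yr | sum_rank
2 | 7
8 | 6
3 | 70
7 | 3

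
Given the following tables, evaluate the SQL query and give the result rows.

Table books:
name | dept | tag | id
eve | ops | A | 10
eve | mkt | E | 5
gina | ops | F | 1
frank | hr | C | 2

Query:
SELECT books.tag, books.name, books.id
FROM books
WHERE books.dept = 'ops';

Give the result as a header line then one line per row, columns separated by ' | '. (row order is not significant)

== RESULT ==
books.tag | books.name | books.id
A | eve | 10
F | gina | 1

Derivation:
After WHERE (2 rows):
books.name | books.dept | books.tag | books.id
eve | ops | A | 10
gina | ops | F | 1
After SELECT (2 rows):
books.tag | books.name | books.id
A | eve | 10
F | gina | 1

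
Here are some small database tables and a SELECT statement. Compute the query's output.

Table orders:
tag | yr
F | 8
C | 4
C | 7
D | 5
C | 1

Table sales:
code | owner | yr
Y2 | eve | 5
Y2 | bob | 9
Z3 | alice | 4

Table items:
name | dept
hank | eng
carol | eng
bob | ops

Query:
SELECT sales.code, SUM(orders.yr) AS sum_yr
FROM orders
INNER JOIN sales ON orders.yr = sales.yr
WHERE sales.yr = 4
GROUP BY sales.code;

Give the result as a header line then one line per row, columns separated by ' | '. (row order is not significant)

After JOIN sales (2 rows):
orders.tag | orders.yr | sales.code | sales.owner | sales.yr
C | 4 | Z3 | alice | 4
D | 5 | Y2 | eve | 5
After WHERE (1 rows):
orders.tag | orders.yr | sales.code | sales.owner | sales.yr
C | 4 | Z3 | alice | 4
After GROUP BY (1 rows):
sales.code | sum_yr
Z3 | 4

== RESULT ==
sales.code | sum_yr
Z3 | 4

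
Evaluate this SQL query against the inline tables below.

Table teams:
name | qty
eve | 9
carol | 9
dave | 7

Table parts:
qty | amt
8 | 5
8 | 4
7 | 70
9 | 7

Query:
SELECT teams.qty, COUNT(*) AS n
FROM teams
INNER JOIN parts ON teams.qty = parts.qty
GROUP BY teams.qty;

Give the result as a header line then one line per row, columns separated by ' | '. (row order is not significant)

== RESULT ==
teams.qty | n
9 | 2
7 | 1

Derivation:
After JOIN parts (3 rows):
teams.name | teams.qty | parts.qty | parts.amt
eve | 9 | 9 | 7
carol | 9 | 9 | 7
dave | 7 | 7 | 70
After GROUP BY (2 rows):
teams.qty | n
9 | 2
7 | 1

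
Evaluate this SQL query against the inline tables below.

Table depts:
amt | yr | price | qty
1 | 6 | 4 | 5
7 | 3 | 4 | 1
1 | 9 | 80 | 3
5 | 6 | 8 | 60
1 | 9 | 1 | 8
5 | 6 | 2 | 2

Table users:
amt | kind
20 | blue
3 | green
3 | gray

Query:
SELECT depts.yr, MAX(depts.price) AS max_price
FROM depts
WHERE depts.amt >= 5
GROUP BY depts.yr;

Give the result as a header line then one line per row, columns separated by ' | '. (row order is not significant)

== RESULT ==
depts.yr | max_price
3 | 4
6 | 8

Derivation:
After WHERE (3 rows):
depts.amt | depts.yr | depts.price | depts.qty
7 | 3 | 4 | 1
5 | 6 | 8 | 60
5 | 6 | 2 | 2
After GROUP BY (2 rows):
depts.yr | max_price
3 | 4
6 | 8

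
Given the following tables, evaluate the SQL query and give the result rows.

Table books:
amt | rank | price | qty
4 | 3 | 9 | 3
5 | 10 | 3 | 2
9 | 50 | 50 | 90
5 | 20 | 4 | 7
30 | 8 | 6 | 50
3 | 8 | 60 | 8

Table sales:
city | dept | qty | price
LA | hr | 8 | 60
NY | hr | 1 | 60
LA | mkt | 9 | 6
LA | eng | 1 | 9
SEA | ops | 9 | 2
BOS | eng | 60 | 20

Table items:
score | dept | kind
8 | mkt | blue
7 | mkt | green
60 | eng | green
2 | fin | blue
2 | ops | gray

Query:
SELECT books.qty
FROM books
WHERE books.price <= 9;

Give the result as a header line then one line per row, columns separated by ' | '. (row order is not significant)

After WHERE (4 rows):
books.amt | books.rank | books.price | books.qty
4 | 3 | 9 | 3
5 | 10 | 3 | 2
5 | 20 | 4 | 7
30 | 8 | 6 | 50
After SELECT (4 rows):
books.qty
3
2
7
50

== RESULT ==
books.qty
3
2
7
50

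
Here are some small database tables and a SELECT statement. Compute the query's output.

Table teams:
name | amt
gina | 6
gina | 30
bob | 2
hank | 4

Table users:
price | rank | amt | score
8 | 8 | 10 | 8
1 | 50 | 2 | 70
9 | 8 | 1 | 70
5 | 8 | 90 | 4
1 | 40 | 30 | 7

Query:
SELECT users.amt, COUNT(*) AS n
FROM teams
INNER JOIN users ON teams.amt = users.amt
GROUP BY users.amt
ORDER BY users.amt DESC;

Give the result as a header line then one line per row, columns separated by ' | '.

== RESULT ==
users.amt | n
30 | 1
2 | 1

Derivation:
After JOIN users (2 rows):
teams.name | teams.amt | users.price | users.rank | users.amt | users.score
gina | 30 | 1 | 40 | 30 | 7
bob | 2 | 1 | 50 | 2 | 70
After GROUP BY (2 rows):
users.amt | n
30 | 1
2 | 1
After ORDER BY (2 rows):
users.amt | n
30 | 1
2 | 1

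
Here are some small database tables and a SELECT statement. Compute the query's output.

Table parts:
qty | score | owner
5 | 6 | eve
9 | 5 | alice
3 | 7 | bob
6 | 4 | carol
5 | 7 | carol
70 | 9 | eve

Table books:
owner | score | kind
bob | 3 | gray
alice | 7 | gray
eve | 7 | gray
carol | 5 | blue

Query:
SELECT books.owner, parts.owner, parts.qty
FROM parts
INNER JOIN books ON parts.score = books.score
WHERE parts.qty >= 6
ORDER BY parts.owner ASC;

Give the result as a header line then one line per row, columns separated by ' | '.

== RESULT ==
books.owner | parts.owner | parts.qty
carol | alice | 9

Derivation:
After JOIN books (5 rows):
parts.qty | parts.score | parts.owner | books.owner | books.score | books.kind
9 | 5 | alice | carol | 5 | blue
3 | 7 | bob | alice | 7 | gray
3 | 7 | bob | eve | 7 | gray
5 | 7 | carol | alice | 7 | gray
5 | 7 | carol | eve | 7 | gray
After WHERE (1 rows):
parts.qty | parts.score | parts.owner | books.owner | books.score | books.kind
9 | 5 | alice | carol | 5 | blue
After SELECT (1 rows):
books.owner | parts.owner | parts.qty
carol | alice | 9
After ORDER BY (1 rows):
books.owner | parts.owner | parts.qty
carol | alice | 9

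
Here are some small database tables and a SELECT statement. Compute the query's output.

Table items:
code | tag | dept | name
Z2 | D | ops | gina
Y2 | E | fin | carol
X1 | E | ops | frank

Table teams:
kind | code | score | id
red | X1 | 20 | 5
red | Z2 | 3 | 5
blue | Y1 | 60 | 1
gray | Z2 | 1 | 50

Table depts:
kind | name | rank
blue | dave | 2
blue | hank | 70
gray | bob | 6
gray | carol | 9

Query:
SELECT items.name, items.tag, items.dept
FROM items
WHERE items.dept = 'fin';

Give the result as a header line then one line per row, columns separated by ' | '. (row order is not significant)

== RESULT ==
items.name | items.tag | items.dept
carol | E | fin

Derivation:
After WHERE (1 rows):
items.code | items.tag | items.dept | items.name
Y2 | E | fin | carol
After SELECT (1 rows):
items.name | items.tag | items.dept
carol | E | fin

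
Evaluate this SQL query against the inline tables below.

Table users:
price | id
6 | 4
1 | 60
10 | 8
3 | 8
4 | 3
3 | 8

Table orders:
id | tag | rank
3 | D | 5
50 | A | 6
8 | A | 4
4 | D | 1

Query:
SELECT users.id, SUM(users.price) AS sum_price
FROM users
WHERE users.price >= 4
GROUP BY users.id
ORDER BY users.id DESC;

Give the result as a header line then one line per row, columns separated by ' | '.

== RESULT ==
users.id | sum_price
8 | 10
4 | 6
3 | 4

Derivation:
After WHERE (3 rows):
users.price | users.id
6 | 4
10 | 8
4 | 3
After GROUP BY (3 rows):
users.id | sum_price
4 | 6
8 | 10
3 | 4
After ORDER BY (3 rows):
users.id | sum_price
8 | 10
4 | 6
3 | 4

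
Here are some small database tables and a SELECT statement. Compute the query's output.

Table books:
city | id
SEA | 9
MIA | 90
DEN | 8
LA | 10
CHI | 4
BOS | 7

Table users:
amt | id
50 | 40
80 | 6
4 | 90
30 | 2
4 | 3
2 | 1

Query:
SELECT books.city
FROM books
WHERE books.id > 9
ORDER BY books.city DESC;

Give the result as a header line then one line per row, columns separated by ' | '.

== RESULT ==
books.city
MIA
LA

Derivation:
After WHERE (2 rows):
books.city | books.id
MIA | 90
LA | 10
After SELECT (2 rows):
books.city
MIA
LA
After ORDER BY (2 rows):
books.city
MIA
LA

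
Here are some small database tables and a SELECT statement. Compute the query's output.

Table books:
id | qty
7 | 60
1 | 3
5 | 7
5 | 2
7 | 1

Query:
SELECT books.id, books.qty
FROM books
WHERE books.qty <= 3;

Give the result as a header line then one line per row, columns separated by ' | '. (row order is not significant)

== RESULT ==
books.id | books.qty
1 | 3
5 | 2
7 | 1

Derivation:
After WHERE (3 rows):
books.id | books.qty
1 | 3
5 | 2
7 | 1
After SELECT (3 rows):
books.id | books.qty
1 | 3
5 | 2
7 | 1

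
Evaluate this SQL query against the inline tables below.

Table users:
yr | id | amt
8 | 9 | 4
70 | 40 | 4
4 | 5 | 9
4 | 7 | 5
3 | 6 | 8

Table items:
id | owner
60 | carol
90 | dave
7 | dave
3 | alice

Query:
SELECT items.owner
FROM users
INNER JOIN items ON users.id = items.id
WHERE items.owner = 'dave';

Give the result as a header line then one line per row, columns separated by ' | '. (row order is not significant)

After JOIN items (1 rows):
users.yr | users.id | users.amt | items.id | items.owner
4 | 7 | 5 | 7 | dave
After WHERE (1 rows):
users.yr | users.id | users.amt | items.id | items.owner
4 | 7 | 5 | 7 | dave
After SELECT (1 rows):
items.owner
dave

== RESULT ==
items.owner
dave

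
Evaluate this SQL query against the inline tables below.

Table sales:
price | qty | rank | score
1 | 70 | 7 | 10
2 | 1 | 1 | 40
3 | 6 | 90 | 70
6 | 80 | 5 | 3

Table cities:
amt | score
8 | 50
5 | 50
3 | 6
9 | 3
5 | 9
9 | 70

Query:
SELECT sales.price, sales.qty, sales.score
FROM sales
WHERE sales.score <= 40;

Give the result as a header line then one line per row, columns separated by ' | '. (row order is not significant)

After WHERE (3 rows):
sales.price | sales.qty | sales.rank | sales.score
1 | 70 | 7 | 10
2 | 1 | 1 | 40
6 | 80 | 5 | 3
After SELECT (3 rows):
sales.price | sales.qty | sales.score
1 | 70 | 10
2 | 1 | 40
6 | 80 | 3

== RESULT ==
sales.price | sales.qty | sales.score
1 | 70 | 10
2 | 1 | 40
6 | 80 | 3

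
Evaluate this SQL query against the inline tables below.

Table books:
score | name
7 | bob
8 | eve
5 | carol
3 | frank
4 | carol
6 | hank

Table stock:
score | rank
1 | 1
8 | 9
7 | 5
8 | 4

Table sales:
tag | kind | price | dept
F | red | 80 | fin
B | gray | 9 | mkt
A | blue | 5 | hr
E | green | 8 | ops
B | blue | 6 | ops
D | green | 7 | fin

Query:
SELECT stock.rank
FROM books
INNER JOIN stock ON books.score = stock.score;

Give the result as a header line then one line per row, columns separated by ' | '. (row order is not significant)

== RESULT ==
stock.rank
5
9
4

Derivation:
After JOIN stock (3 rows):
books.score | books.name | stock.score | stock.rank
7 | bob | 7 | 5
8 | eve | 8 | 9
8 | eve | 8 | 4
After SELECT (3 rows):
stock.rank
5
9
4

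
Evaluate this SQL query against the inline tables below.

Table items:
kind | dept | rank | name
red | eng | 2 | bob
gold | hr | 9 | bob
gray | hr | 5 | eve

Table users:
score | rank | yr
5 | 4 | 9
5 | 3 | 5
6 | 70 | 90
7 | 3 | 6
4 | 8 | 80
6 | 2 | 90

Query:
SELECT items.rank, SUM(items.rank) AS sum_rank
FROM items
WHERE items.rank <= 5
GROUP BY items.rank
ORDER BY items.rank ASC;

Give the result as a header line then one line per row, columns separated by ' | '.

After WHERE (2 rows):
items.kind | items.dept | items.rank | items.name
red | eng | 2 | bob
gray | hr | 5 | eve
After GROUP BY (2 rows):
items.rank | sum_rank
2 | 2
5 | 5
After ORDER BY (2 rows):
items.rank | sum_rank
2 | 2
5 | 5

== RESULT ==
items.rank | sum_rank
2 | 2
5 | 5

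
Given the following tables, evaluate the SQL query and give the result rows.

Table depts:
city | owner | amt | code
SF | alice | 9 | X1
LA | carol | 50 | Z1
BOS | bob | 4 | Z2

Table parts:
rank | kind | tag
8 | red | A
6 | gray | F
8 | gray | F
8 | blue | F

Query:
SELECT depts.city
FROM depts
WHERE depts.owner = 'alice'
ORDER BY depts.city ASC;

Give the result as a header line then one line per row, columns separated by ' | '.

After WHERE (1 rows):
depts.city | depts.owner | depts.amt | depts.code
SF | alice | 9 | X1
After SELECT (1 rows):
depts.city
SF
After ORDER BY (1 rows):
depts.city
SF

== RESULT ==
depts.city
SF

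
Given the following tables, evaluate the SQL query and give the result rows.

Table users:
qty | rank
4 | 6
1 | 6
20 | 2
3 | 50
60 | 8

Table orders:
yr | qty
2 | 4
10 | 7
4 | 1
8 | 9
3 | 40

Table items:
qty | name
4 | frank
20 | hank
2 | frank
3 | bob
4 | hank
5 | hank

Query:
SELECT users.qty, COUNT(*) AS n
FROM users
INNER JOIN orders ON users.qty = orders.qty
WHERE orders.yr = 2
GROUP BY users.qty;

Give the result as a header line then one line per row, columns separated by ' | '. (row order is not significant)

After JOIN orders (2 rows):
users.qty | users.rank | orders.yr | orders.qty
4 | 6 | 2 | 4
1 | 6 | 4 | 1
After WHERE (1 rows):
users.qty | users.rank | orders.yr | orders.qty
4 | 6 | 2 | 4
After GROUP BY (1 rows):
users.qty | n
4 | 1

== RESULT ==
users.qty | n
4 | 1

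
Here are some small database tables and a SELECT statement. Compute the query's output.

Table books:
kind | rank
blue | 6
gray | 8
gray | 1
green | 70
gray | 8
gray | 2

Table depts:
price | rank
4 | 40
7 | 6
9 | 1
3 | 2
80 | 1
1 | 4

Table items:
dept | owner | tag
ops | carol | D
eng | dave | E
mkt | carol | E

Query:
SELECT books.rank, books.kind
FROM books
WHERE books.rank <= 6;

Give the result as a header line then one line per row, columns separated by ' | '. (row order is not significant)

== RESULT ==
books.rank | books.kind
6 | blue
1 | gray
2 | gray

Derivation:
After WHERE (3 rows):
books.kind | books.rank
blue | 6
gray | 1
gray | 2
After SELECT (3 rows):
books.rank | books.kind
6 | blue
1 | gray
2 | gray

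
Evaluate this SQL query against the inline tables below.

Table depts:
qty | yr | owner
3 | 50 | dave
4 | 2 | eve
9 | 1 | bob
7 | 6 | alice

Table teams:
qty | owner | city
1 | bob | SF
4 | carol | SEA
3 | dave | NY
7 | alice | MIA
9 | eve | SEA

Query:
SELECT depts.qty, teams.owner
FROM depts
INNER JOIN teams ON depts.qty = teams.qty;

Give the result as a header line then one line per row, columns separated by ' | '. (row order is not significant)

== RESULT ==
depts.qty | teams.owner
3 | dave
4 | carol
9 | eve
7 | alice

Derivation:
After JOIN teams (4 rows):
depts.qty | depts.yr | depts.owner | teams.qty | teams.owner | teams.city
3 | 50 | dave | 3 | dave | NY
4 | 2 | eve | 4 | carol | SEA
9 | 1 | bob | 9 | eve | SEA
7 | 6 | alice | 7 | alice | MIA
After SELECT (4 rows):
depts.qty | teams.owner
3 | dave
4 | carol
9 | eve
7 | alice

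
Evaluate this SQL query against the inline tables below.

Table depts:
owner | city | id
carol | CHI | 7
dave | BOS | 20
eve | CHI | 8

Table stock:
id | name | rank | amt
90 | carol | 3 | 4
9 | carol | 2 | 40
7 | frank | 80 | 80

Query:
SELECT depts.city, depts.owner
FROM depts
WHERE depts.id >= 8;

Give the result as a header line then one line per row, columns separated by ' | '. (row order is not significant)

After WHERE (2 rows):
depts.owner | depts.city | depts.id
dave | BOS | 20
eve | CHI | 8
After SELECT (2 rows):
depts.city | depts.owner
BOS | dave
CHI | eve

== RESULT ==
depts.city | depts.owner
BOS | dave
CHI | eve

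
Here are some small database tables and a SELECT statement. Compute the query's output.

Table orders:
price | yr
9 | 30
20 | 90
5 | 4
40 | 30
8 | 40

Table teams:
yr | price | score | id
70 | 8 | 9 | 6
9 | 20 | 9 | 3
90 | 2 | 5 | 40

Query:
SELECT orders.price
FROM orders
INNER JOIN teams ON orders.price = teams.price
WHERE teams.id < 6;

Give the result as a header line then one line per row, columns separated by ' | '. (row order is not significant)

== RESULT ==
orders.price
20

Derivation:
After JOIN teams (2 rows):
orders.price | orders.yr | teams.yr | teams.price | teams.score | teams.id
20 | 90 | 9 | 20 | 9 | 3
8 | 40 | 70 | 8 | 9 | 6
After WHERE (1 rows):
orders.price | orders.yr | teams.yr | teams.price | teams.score | teams.id
20 | 90 | 9 | 20 | 9 | 3
After SELECT (1 rows):
orders.price
20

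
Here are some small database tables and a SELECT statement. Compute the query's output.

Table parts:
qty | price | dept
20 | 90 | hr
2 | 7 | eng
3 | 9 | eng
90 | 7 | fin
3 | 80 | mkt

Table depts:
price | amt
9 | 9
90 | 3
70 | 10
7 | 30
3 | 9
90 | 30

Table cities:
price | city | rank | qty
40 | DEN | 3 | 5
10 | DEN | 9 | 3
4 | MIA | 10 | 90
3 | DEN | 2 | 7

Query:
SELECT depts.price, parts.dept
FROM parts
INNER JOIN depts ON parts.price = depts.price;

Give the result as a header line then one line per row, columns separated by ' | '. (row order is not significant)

== RESULT ==
depts.price | parts.dept
90 | hr
90 | hr
7 | eng
9 | eng
7 | fin

Derivation:
After JOIN depts (5 rows):
parts.qty | parts.price | parts.dept | depts.price | depts.amt
20 | 90 | hr | 90 | 3
20 | 90 | hr | 90 | 30
2 | 7 | eng | 7 | 30
3 | 9 | eng | 9 | 9
90 | 7 | fin | 7 | 30
After SELECT (5 rows):
depts.price | parts.dept
90 | hr
90 | hr
7 | eng
9 | eng
7 | fin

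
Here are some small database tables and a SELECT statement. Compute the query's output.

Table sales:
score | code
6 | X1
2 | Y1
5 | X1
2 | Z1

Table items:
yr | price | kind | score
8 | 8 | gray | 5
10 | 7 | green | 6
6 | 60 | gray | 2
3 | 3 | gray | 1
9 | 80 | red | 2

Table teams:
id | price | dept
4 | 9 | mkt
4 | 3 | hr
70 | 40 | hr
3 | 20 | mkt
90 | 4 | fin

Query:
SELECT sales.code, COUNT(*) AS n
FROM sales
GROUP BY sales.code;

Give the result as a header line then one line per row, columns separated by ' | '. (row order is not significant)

== RESULT ==
sales.code | n
X1 | 2
Y1 | 1
Z1 | 1

Derivation:
After GROUP BY (3 rows):
sales.code | n
X1 | 2
Y1 | 1
Z1 | 1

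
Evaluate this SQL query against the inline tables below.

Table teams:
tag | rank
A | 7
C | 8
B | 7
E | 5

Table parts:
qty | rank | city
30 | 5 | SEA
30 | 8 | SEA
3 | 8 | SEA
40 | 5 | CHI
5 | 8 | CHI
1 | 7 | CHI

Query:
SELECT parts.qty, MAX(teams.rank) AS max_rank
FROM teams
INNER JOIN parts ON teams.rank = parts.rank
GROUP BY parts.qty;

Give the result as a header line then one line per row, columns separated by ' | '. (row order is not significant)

== RESULT ==
parts.qty | max_rank
1 | 7
30 | 8
3 | 8
5 | 8
40 | 5

Derivation:
After JOIN parts (7 rows):
teams.tag | teams.rank | parts.qty | parts.rank | parts.city
A | 7 | 1 | 7 | CHI
C | 8 | 30 | 8 | SEA
C | 8 | 3 | 8 | SEA
C | 8 | 5 | 8 | CHI
B | 7 | 1 | 7 | CHI
E | 5 | 30 | 5 | SEA
E | 5 | 40 | 5 | CHI
After GROUP BY (5 rows):
parts.qty | max_rank
1 | 7
30 | 8
3 | 8
5 | 8
40 | 5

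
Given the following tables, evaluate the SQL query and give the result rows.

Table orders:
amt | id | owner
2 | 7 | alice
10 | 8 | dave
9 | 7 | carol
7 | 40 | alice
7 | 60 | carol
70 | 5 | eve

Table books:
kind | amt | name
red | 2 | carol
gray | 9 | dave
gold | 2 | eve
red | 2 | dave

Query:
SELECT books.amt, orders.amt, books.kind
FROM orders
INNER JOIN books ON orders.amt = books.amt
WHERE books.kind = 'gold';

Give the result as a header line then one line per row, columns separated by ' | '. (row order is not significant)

After JOIN books (4 rows):
orders.amt | orders.id | orders.owner | books.kind | books.amt | books.name
2 | 7 | alice | red | 2 | carol
2 | 7 | alice | gold | 2 | eve
2 | 7 | alice | red | 2 | dave
9 | 7 | carol | gray | 9 | dave
After WHERE (1 rows):
orders.amt | orders.id | orders.owner | books.kind | books.amt | books.name
2 | 7 | alice | gold | 2 | eve
After SELECT (1 rows):
books.amt | orders.amt | books.kind
2 | 2 | gold

== RESULT ==
books.amt | orders.amt | books.kind
2 | 2 | gold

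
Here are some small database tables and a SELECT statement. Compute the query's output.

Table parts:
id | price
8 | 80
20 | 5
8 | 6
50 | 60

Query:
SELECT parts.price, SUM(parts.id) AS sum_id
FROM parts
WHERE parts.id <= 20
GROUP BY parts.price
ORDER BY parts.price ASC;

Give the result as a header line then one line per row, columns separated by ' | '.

== RESULT ==
parts.price | sum_id
5 | 20
6 | 8
80 | 8

Derivation:
After WHERE (3 rows):
parts.id | parts.price
8 | 80
20 | 5
8 | 6
After GROUP BY (3 rows):
parts.price | sum_id
80 | 8
5 | 20
6 | 8
After ORDER BY (3 rows):
parts.price | sum_id
5 | 20
6 | 8
80 | 8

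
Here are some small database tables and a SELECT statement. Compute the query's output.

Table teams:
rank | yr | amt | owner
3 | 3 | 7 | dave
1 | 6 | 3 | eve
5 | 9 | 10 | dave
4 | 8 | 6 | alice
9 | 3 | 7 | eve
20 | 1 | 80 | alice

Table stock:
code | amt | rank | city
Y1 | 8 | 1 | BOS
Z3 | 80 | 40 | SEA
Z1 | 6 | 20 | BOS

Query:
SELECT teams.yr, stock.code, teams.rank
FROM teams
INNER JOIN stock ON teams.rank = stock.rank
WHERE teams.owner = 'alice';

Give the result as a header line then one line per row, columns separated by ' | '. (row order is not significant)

== RESULT ==
teams.yr | stock.code | teams.rank
1 | Z1 | 20

Derivation:
After JOIN stock (2 rows):
teams.rank | teams.yr | teams.amt | teams.owner | stock.code | stock.amt | stock.rank | stock.city
1 | 6 | 3 | eve | Y1 | 8 | 1 | BOS
20 | 1 | 80 | alice | Z1 | 6 | 20 | BOS
After WHERE (1 rows):
teams.rank | teams.yr | teams.amt | teams.owner | stock.code | stock.amt | stock.rank | stock.city
20 | 1 | 80 | alice | Z1 | 6 | 20 | BOS
After SELECT (1 rows):
teams.yr | stock.code | teams.rank
1 | Z1 | 20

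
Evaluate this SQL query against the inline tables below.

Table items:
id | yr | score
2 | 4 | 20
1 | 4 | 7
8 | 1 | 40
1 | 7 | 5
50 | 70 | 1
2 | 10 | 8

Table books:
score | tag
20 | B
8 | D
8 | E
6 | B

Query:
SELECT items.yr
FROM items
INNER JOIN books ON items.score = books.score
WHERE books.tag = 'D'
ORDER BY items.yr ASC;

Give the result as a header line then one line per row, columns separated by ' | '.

== RESULT ==
items.yr
10

Derivation:
After JOIN books (3 rows):
items.id | items.yr | items.score | books.score | books.tag
2 | 4 | 20 | 20 | B
2 | 10 | 8 | 8 | D
2 | 10 | 8 | 8 | E
After WHERE (1 rows):
items.id | items.yr | items.score | books.score | books.tag
2 | 10 | 8 | 8 | D
After SELECT (1 rows):
items.yr
10
After ORDER BY (1 rows):
items.yr
10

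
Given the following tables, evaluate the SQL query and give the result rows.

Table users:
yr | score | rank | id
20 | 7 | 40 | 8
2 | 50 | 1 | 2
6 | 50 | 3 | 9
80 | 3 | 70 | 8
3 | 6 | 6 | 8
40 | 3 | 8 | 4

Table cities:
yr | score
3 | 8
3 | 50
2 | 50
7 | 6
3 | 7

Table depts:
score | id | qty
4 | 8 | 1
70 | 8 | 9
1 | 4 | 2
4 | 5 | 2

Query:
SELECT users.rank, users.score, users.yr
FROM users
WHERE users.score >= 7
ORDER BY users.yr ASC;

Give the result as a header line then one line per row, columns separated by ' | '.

After WHERE (3 rows):
users.yr | users.score | users.rank | users.id
20 | 7 | 40 | 8
2 | 50 | 1 | 2
6 | 50 | 3 | 9
After SELECT (3 rows):
users.rank | users.score | users.yr
40 | 7 | 20
1 | 50 | 2
3 | 50 | 6
After ORDER BY (3 rows):
users.rank | users.score | users.yr
1 | 50 | 2
3 | 50 | 6
40 | 7 | 20

== RESULT ==
users.rank | users.score | users.yr
1 | 50 | 2
3 | 50 | 6
40 | 7 | 20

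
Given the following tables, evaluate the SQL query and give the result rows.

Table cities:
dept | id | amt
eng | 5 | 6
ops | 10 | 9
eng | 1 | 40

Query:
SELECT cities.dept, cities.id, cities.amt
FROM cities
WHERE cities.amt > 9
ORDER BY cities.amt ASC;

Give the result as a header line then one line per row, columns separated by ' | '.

After WHERE (1 rows):
cities.dept | cities.id | cities.amt
eng | 1 | 40
After SELECT (1 rows):
cities.dept | cities.id | cities.amt
eng | 1 | 40
After ORDER BY (1 rows):
cities.dept | cities.id | cities.amt
eng | 1 | 40

== RESULT ==
cities.dept | cities.id | cities.amt
eng | 1 | 40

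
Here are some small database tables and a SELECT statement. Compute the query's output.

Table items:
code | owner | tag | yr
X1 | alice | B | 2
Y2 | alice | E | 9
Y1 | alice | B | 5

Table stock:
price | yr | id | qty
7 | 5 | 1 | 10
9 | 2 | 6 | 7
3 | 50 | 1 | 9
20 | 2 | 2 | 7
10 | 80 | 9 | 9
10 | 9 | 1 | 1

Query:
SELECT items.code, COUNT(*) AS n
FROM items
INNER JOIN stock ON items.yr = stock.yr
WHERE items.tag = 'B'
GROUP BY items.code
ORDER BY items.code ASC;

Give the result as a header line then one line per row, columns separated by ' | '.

After JOIN stock (4 rows):
items.code | items.owner | items.tag | items.yr | stock.price | stock.yr | stock.id | stock.qty
X1 | alice | B | 2 | 9 | 2 | 6 | 7
X1 | alice | B | 2 | 20 | 2 | 2 | 7
Y2 | alice | E | 9 | 10 | 9 | 1 | 1
Y1 | alice | B | 5 | 7 | 5 | 1 | 10
After WHERE (3 rows):
items.code | items.owner | items.tag | items.yr | stock.price | stock.yr | stock.id | stock.qty
X1 | alice | B | 2 | 9 | 2 | 6 | 7
X1 | alice | B | 2 | 20 | 2 | 2 | 7
Y1 | alice | B | 5 | 7 | 5 | 1 | 10
After GROUP BY (2 rows):
items.code | n
X1 | 2
Y1 | 1
After ORDER BY (2 rows):
items.code | n
X1 | 2
Y1 | 1

== RESULT ==
items.code | n
X1 | 2
Y1 | 1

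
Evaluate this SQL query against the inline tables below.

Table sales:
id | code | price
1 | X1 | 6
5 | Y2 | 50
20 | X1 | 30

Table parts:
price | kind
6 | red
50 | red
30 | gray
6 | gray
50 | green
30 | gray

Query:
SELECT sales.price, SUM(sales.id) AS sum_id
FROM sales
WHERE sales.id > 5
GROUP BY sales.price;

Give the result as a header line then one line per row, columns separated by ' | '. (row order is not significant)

After WHERE (1 rows):
sales.id | sales.code | sales.price
20 | X1 | 30
After GROUP BY (1 rows):
sales.price | sum_id
30 | 20

== RESULT ==
sales.price | sum_id
30 | 20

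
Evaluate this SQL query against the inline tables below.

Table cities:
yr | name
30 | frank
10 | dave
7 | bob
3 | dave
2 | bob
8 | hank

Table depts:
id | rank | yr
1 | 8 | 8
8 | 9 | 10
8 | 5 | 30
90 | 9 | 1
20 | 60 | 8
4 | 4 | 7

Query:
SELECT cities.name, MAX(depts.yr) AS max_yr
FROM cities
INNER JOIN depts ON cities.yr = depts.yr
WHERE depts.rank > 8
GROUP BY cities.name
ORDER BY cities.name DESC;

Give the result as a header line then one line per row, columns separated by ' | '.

== RESULT ==
cities.name | max_yr
hank | 8
dave | 10

Derivation:
After JOIN depts (5 rows):
cities.yr | cities.name | depts.id | depts.rank | depts.yr
30 | frank | 8 | 5 | 30
10 | dave | 8 | 9 | 10
7 | bob | 4 | 4 | 7
8 | hank | 1 | 8 | 8
8 | hank | 20 | 60 | 8
After WHERE (2 rows):
cities.yr | cities.name | depts.id | depts.rank | depts.yr
10 | dave | 8 | 9 | 10
8 | hank | 20 | 60 | 8
After GROUP BY (2 rows):
cities.name | max_yr
dave | 10
hank | 8
After ORDER BY (2 rows):
cities.name | max_yr
hank | 8
dave | 10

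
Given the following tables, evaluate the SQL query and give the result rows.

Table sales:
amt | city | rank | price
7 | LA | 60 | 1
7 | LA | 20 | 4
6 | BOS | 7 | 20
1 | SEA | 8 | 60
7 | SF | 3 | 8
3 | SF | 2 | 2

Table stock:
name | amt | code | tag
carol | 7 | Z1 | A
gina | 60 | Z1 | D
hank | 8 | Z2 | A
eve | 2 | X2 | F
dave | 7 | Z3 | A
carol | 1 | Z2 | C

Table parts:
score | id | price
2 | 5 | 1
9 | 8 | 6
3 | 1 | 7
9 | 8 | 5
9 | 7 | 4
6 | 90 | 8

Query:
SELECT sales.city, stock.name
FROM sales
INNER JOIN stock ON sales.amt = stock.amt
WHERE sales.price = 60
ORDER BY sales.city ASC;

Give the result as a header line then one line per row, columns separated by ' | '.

== RESULT ==
sales.city | stock.name
SEA | carol

Derivation:
After JOIN stock (7 rows):
sales.amt | sales.city | sales.rank | sales.price | stock.name | stock.amt | stock.code | stock.tag
7 | LA | 60 | 1 | carol | 7 | Z1 | A
7 | LA | 60 | 1 | dave | 7 | Z3 | A
7 | LA | 20 | 4 | carol | 7 | Z1 | A
7 | LA | 20 | 4 | dave | 7 | Z3 | A
1 | SEA | 8 | 60 | carol | 1 | Z2 | C
7 | SF | 3 | 8 | carol | 7 | Z1 | A
7 | SF | 3 | 8 | dave | 7 | Z3 | A
After WHERE (1 rows):
sales.amt | sales.city | sales.rank | sales.price | stock.name | stock.amt | stock.code | stock.tag
1 | SEA | 8 | 60 | carol | 1 | Z2 | C
After SELECT (1 rows):
sales.city | stock.name
SEA | carol
After ORDER BY (1 rows):
sales.city | stock.name
SEA | carol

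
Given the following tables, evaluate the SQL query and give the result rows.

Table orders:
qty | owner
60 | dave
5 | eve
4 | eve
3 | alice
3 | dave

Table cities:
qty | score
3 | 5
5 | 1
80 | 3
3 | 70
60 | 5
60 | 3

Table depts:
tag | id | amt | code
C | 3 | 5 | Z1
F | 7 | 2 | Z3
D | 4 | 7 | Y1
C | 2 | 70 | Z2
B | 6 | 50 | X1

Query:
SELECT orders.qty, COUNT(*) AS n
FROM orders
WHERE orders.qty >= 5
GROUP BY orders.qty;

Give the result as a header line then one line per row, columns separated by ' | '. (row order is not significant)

== RESULT ==
orders.qty | n
60 | 1
5 | 1

Derivation:
After WHERE (2 rows):
orders.qty | orders.owner
60 | dave
5 | eve
After GROUP BY (2 rows):
orders.qty | n
60 | 1
5 | 1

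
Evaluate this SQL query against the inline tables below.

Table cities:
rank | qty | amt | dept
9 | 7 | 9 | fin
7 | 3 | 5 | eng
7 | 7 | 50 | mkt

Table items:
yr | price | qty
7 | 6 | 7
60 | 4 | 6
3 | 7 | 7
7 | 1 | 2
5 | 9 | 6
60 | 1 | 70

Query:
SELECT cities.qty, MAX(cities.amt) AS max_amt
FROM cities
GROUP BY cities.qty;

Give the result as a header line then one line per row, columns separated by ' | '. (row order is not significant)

== RESULT ==
cities.qty | max_amt
7 | 50
3 | 5

Derivation:
After GROUP BY (2 rows):
cities.qty | max_amt
7 | 50
3 | 5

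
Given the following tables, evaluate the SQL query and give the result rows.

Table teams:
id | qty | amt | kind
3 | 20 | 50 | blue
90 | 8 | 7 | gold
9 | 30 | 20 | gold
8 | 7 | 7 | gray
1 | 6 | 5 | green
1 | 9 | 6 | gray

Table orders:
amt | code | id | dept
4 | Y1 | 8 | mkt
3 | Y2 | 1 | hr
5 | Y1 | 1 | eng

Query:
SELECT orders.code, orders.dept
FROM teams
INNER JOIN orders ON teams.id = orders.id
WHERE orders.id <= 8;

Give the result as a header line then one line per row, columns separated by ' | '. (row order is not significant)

== RESULT ==
orders.code | orders.dept
Y1 | mkt
Y2 | hr
Y1 | eng
Y2 | hr
Y1 | eng

Derivation:
After JOIN orders (5 rows):
teams.id | teams.qty | teams.amt | teams.kind | orders.amt | orders.code | orders.id | orders.dept
8 | 7 | 7 | gray | 4 | Y1 | 8 | mkt
1 | 6 | 5 | green | 3 | Y2 | 1 | hr
1 | 6 | 5 | green | 5 | Y1 | 1 | eng
1 | 9 | 6 | gray | 3 | Y2 | 1 | hr
1 | 9 | 6 | gray | 5 | Y1 | 1 | eng
After WHERE (5 rows):
teams.id | teams.qty | teams.amt | teams.kind | orders.amt | orders.code | orders.id | orders.dept
8 | 7 | 7 | gray | 4 | Y1 | 8 | mkt
1 | 6 | 5 | green | 3 | Y2 | 1 | hr
1 | 6 | 5 | green | 5 | Y1 | 1 | eng
1 | 9 | 6 | gray | 3 | Y2 | 1 | hr
1 | 9 | 6 | gray | 5 | Y1 | 1 | eng
After SELECT (5 rows):
orders.code | orders.dept
Y1 | mkt
Y2 | hr
Y1 | eng
Y2 | hr
Y1 | eng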